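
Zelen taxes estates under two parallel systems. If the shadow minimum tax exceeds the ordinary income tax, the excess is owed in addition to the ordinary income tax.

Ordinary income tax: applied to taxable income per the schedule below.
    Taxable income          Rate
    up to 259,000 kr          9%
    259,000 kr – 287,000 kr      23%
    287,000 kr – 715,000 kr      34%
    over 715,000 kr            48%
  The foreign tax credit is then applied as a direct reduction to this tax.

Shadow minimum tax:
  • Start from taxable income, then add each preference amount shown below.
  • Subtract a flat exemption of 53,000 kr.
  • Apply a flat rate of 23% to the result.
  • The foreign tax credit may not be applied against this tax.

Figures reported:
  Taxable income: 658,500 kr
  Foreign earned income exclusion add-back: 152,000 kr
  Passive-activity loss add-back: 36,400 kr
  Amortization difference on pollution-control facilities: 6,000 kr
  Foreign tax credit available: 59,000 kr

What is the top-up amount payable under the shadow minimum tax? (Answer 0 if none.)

Ordinary income tax:
  259,000 kr × 9% = 23,310 kr
  28,000 kr × 23% = 6,440 kr
  371,500 kr × 34% = 126,310 kr
  → 156,060 kr
  Less foreign tax credit 59,000 kr → 97,060 kr

Shadow minimum tax:
  Adjusted income: 658,500 kr + 152,000 kr + 36,400 kr + 6,000 kr = 852,900 kr
  Less exemption 53,000 kr → base 799,900 kr
  799,900 kr × 23% = 183,977 kr

Excess of shadow minimum tax over ordinary income tax: 183,977 kr − 97,060 kr = 86,917 kr.

86,917 kr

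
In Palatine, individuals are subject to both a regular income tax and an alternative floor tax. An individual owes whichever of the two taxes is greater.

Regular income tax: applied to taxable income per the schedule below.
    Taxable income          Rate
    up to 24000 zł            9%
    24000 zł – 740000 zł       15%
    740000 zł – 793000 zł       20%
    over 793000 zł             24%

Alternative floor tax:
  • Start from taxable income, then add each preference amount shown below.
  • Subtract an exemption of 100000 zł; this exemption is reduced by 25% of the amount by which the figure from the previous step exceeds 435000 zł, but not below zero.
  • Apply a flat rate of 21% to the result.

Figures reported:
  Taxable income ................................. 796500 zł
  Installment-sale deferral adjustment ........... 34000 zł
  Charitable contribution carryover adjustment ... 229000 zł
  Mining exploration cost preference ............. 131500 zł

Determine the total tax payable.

250110 zł

Alternative floor tax:
  Adjusted income: 796500 zł + 34000 zł + 229000 zł + 131500 zł = 1191000 zł
  Exemption: 25% × (1191000 zł − 435000 zł) = 189000 zł ≥ 100000 zł, so the exemption is fully phased out
  Base: 1191000 zł − 0 zł = 1191000 zł
  1191000 zł × 21% = 250110 zł

Regular income tax:
  24000 zł × 9% = 2160 zł
  716000 zł × 15% = 107400 zł
  53000 zł × 20% = 10600 zł
  3500 zł × 24% = 840 zł
  → 121000 zł

250110 zł > 121000 zł, so the alternative floor tax is the binding amount.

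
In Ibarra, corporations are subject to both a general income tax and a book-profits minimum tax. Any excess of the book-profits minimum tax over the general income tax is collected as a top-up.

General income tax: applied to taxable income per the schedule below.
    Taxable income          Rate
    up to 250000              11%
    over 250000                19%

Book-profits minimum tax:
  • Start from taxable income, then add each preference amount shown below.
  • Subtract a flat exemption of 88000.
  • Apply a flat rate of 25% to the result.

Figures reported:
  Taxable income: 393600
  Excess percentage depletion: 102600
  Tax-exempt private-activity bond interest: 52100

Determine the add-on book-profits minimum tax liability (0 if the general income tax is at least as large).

Book-profits minimum tax:
  Adjusted income: 393600 + 102600 + 52100 = 548300
  Less exemption 88000 → base 460300
  460300 × 25% = 115075

General income tax:
  250000 × 11% = 27500
  143600 × 19% = 27284
  → 54784

Excess of book-profits minimum tax over general income tax: 115075 − 54784 = 60291.

60291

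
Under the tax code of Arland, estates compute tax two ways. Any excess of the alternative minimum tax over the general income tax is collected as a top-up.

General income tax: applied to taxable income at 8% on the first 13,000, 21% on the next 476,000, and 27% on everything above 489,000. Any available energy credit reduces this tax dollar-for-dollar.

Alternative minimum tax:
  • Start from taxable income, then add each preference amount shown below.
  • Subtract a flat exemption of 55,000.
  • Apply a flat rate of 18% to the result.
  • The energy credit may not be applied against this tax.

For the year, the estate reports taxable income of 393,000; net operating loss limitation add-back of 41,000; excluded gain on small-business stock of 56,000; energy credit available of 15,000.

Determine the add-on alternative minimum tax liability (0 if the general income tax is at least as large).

12,460

Alternative minimum tax:
  Adjusted income: 393,000 + 41,000 + 56,000 = 490,000
  Less exemption 55,000 → base 435,000
  435,000 × 18% = 78,300

General income tax:
  13,000 × 8% = 1,040
  380,000 × 21% = 79,800
  → 80,840
  Less energy credit 15,000 → 65,840

Excess of alternative minimum tax over general income tax: 78,300 − 65,840 = 12,460.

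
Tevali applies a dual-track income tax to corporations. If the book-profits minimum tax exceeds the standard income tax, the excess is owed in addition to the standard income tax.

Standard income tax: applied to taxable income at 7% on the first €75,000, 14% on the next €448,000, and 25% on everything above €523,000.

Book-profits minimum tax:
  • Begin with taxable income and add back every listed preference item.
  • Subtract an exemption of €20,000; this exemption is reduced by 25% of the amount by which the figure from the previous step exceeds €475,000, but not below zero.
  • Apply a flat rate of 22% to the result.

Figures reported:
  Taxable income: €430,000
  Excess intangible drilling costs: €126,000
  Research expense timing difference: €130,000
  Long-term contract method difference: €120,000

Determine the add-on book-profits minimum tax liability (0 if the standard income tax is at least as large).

Standard income tax:
  €75,000 × 7% = €5,250
  €355,000 × 14% = €49,700
  → €54,950

Book-profits minimum tax:
  Adjusted income: €430,000 + €126,000 + €130,000 + €120,000 = €806,000
  Exemption: 25% × (€806,000 − €475,000) = €82,750 ≥ €20,000, so the exemption is fully phased out
  Base: €806,000 − €0 = €806,000
  €806,000 × 22% = €177,320

Excess of book-profits minimum tax over standard income tax: €177,320 − €54,950 = €122,370.

€122,370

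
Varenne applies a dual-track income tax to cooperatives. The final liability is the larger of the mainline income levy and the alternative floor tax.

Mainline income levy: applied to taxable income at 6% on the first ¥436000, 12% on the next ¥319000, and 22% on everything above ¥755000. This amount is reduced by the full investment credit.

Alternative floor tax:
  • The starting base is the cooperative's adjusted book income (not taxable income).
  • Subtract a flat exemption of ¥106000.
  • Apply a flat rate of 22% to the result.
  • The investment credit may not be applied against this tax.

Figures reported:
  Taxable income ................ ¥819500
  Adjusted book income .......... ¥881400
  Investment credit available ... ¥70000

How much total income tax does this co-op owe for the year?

Alternative floor tax:
  Base (adjusted book income): ¥881400
  Less exemption ¥106000 → base ¥775400
  ¥775400 × 22% = ¥170588

Mainline income levy:
  ¥436000 × 6% = ¥26160
  ¥319000 × 12% = ¥38280
  ¥64500 × 22% = ¥14190
  → ¥78630
  Less investment credit ¥70000 → ¥8630

¥170588 > ¥8630, so the alternative floor tax is the binding amount.

¥170588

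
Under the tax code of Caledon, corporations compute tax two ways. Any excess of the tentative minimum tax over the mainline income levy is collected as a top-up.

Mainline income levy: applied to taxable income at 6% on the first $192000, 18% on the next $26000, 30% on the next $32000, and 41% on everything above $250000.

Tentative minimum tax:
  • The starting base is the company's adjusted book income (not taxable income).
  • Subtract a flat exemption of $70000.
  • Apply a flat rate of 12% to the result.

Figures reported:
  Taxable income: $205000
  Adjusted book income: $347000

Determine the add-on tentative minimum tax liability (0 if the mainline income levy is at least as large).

$19380

Mainline income levy:
  $192000 × 6% = $11520
  $13000 × 18% = $2340
  → $13860

Tentative minimum tax:
  Base (adjusted book income): $347000
  Less exemption $70000 → base $277000
  $277000 × 12% = $33240

Excess of tentative minimum tax over mainline income levy: $33240 − $13860 = $19380.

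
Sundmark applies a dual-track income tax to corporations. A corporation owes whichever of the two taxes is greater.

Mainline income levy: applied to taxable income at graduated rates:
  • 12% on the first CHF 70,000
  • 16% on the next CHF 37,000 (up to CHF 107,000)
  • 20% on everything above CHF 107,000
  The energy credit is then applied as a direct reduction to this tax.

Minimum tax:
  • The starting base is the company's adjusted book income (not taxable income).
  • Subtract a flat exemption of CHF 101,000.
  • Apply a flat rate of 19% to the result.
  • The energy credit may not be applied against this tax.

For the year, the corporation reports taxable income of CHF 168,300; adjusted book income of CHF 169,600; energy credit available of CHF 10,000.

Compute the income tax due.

Minimum tax:
  Base (adjusted book income): CHF 169,600
  Less exemption CHF 101,000 → base CHF 68,600
  CHF 68,600 × 19% = CHF 13,034

Mainline income levy:
  CHF 70,000 × 12% = CHF 8,400
  CHF 37,000 × 16% = CHF 5,920
  CHF 61,300 × 20% = CHF 12,260
  → CHF 26,580
  Less energy credit CHF 10,000 → CHF 16,580

CHF 16,580 > CHF 13,034, so the mainline income levy governs.

CHF 16,580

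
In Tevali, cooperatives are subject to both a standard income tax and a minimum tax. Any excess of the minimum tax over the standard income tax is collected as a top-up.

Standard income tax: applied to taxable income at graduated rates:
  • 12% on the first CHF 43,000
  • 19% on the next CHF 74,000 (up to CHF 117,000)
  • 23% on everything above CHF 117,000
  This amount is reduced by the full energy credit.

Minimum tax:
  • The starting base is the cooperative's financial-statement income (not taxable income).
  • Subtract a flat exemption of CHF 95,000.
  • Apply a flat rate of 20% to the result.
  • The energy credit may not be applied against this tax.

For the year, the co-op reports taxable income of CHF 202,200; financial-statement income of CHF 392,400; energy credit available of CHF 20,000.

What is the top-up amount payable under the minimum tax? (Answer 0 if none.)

CHF 40,664

Minimum tax:
  Base (financial-statement income): CHF 392,400
  Less exemption CHF 95,000 → base CHF 297,400
  CHF 297,400 × 20% = CHF 59,480

Standard income tax:
  CHF 43,000 × 12% = CHF 5,160
  CHF 74,000 × 19% = CHF 14,060
  CHF 85,200 × 23% = CHF 19,596
  → CHF 38,816
  Less energy credit CHF 20,000 → CHF 18,816

Excess of minimum tax over standard income tax: CHF 59,480 − CHF 18,816 = CHF 40,664.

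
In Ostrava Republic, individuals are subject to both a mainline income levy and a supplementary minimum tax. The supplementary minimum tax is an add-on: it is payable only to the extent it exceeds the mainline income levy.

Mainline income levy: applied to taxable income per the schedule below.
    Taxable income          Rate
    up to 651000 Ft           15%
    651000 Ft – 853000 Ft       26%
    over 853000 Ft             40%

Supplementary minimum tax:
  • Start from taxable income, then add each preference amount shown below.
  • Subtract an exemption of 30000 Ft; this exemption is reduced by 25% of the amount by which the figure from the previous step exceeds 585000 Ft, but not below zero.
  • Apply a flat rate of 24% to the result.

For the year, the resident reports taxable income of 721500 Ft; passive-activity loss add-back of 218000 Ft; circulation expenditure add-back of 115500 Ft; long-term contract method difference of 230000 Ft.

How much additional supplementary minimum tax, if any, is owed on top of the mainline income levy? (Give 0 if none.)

Supplementary minimum tax:
  Adjusted income: 721500 Ft + 218000 Ft + 115500 Ft + 230000 Ft = 1285000 Ft
  Exemption: 25% × (1285000 Ft − 585000 Ft) = 175000 Ft ≥ 30000 Ft, so the exemption is fully phased out
  Base: 1285000 Ft − 0 Ft = 1285000 Ft
  1285000 Ft × 24% = 308400 Ft

Mainline income levy:
  651000 Ft × 15% = 97650 Ft
  70500 Ft × 26% = 18330 Ft
  → 115980 Ft

Excess of supplementary minimum tax over mainline income levy: 308400 Ft − 115980 Ft = 192420 Ft.

192420 Ft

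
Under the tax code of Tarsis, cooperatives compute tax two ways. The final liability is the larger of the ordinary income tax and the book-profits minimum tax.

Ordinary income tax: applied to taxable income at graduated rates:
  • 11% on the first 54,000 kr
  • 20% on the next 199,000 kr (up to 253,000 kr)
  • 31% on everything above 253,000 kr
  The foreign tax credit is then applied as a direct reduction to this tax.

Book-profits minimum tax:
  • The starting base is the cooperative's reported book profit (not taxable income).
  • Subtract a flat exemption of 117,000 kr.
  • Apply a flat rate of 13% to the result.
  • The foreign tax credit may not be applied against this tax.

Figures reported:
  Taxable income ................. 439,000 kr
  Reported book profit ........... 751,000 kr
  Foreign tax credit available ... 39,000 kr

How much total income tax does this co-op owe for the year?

82,420 kr

Book-profits minimum tax:
  Base (reported book profit): 751,000 kr
  Less exemption 117,000 kr → base 634,000 kr
  634,000 kr × 13% = 82,420 kr

Ordinary income tax:
  54,000 kr × 11% = 5,940 kr
  199,000 kr × 20% = 39,800 kr
  186,000 kr × 31% = 57,660 kr
  → 103,400 kr
  Less foreign tax credit 39,000 kr → 64,400 kr

82,420 kr > 64,400 kr, so the book-profits minimum tax is the binding amount.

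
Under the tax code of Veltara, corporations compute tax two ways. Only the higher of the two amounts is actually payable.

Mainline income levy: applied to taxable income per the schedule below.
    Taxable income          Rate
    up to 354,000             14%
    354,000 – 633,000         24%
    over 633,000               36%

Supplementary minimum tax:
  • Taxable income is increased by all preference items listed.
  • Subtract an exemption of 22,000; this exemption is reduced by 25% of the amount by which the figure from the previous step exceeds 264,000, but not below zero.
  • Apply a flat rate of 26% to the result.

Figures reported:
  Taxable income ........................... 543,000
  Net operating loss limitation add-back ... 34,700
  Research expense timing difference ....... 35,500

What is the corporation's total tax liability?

159,432

Mainline income levy:
  354,000 × 14% = 49,560
  189,000 × 24% = 45,360
  → 94,920

Supplementary minimum tax:
  Adjusted income: 543,000 + 34,700 + 35,500 = 613,200
  Exemption: 25% × (613,200 − 264,000) = 87,300 ≥ 22,000, so the exemption is fully phased out
  Base: 613,200 − 0 = 613,200
  613,200 × 26% = 159,432

159,432 > 94,920, so the supplementary minimum tax is the binding amount.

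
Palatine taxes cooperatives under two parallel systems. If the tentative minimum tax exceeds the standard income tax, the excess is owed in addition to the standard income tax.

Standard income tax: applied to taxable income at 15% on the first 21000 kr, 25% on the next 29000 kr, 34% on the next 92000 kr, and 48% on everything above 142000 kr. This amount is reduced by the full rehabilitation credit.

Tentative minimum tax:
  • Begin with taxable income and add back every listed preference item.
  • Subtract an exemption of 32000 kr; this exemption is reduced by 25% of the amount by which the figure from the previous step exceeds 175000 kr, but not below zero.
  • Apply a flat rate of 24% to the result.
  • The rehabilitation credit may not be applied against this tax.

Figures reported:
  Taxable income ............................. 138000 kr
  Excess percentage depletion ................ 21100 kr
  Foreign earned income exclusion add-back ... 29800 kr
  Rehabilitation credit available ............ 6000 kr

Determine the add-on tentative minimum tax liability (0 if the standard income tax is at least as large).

Standard income tax:
  21000 kr × 15% = 3150 kr
  29000 kr × 25% = 7250 kr
  88000 kr × 34% = 29920 kr
  → 40320 kr
  Less rehabilitation credit 6000 kr → 34320 kr

Tentative minimum tax:
  Adjusted income: 138000 kr + 21100 kr + 29800 kr = 188900 kr
  Exemption: 32000 kr − 25% × (188900 kr − 175000 kr) = 32000 kr − 3475 kr = 28525 kr
  Base: 188900 kr − 28525 kr = 160375 kr
  160375 kr × 24% = 38490 kr

Excess of tentative minimum tax over standard income tax: 38490 kr − 34320 kr = 4170 kr.

4170 kr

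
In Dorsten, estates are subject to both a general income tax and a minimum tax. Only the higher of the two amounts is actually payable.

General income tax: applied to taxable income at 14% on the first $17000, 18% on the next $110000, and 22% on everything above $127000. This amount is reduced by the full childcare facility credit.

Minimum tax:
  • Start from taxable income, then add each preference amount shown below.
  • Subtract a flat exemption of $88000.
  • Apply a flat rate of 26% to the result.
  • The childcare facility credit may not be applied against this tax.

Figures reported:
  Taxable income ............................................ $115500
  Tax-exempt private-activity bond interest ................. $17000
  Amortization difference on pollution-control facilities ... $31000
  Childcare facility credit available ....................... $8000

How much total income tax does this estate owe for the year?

$19630

Minimum tax:
  Adjusted income: $115500 + $17000 + $31000 = $163500
  Less exemption $88000 → base $75500
  $75500 × 26% = $19630

General income tax:
  $17000 × 14% = $2380
  $98500 × 18% = $17730
  → $20110
  Less childcare facility credit $8000 → $12110

$19630 > $12110, so the minimum tax is the binding amount.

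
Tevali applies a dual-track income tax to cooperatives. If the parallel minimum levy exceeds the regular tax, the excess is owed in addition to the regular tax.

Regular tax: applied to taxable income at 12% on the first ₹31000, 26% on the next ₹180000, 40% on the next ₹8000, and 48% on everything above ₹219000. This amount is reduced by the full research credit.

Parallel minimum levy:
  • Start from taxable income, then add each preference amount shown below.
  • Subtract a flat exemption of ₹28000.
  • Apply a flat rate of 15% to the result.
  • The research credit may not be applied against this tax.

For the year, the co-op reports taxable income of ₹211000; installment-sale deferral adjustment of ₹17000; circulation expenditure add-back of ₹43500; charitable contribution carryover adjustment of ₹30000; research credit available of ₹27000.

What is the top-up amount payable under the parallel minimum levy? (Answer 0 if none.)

Regular tax:
  ₹31000 × 12% = ₹3720
  ₹180000 × 26% = ₹46800
  → ₹50520
  Less research credit ₹27000 → ₹23520

Parallel minimum levy:
  Adjusted income: ₹211000 + ₹17000 + ₹43500 + ₹30000 = ₹301500
  Less exemption ₹28000 → base ₹273500
  ₹273500 × 15% = ₹41025

Excess of parallel minimum levy over regular tax: ₹41025 − ₹23520 = ₹17505.

₹17505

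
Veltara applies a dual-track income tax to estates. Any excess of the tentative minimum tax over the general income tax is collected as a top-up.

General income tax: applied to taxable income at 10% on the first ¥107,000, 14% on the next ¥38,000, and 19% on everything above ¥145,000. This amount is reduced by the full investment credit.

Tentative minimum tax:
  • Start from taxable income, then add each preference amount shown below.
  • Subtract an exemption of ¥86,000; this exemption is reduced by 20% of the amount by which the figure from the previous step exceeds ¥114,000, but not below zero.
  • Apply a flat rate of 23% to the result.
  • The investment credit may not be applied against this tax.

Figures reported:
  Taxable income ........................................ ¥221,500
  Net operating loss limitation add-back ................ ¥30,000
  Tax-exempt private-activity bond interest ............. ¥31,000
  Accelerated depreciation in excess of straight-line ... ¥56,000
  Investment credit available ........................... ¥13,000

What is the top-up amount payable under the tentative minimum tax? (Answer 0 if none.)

General income tax:
  ¥107,000 × 10% = ¥10,700
  ¥38,000 × 14% = ¥5,320
  ¥76,500 × 19% = ¥14,535
  → ¥30,555
  Less investment credit ¥13,000 → ¥17,555

Tentative minimum tax:
  Adjusted income: ¥221,500 + ¥30,000 + ¥31,000 + ¥56,000 = ¥338,500
  Exemption: ¥86,000 − 20% × (¥338,500 − ¥114,000) = ¥86,000 − ¥44,900 = ¥41,100
  Base: ¥338,500 − ¥41,100 = ¥297,400
  ¥297,400 × 23% = ¥68,402

Excess of tentative minimum tax over general income tax: ¥68,402 − ¥17,555 = ¥50,847.

¥50,847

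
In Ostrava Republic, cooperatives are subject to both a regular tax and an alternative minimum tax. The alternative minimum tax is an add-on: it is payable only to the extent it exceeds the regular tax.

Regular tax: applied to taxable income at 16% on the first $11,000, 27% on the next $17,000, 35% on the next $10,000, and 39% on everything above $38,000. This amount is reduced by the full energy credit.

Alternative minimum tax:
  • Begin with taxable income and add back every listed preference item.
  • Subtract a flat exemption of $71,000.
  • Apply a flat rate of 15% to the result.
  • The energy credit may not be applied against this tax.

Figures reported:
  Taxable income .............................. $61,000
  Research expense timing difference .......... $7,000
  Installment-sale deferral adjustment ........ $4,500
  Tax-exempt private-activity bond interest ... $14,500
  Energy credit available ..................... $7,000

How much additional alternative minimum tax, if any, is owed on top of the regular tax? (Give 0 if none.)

$0

Alternative minimum tax:
  Adjusted income: $61,000 + $7,000 + $4,500 + $14,500 = $87,000
  Less exemption $71,000 → base $16,000
  $16,000 × 15% = $2,400

Regular tax:
  $11,000 × 16% = $1,760
  $17,000 × 27% = $4,590
  $10,000 × 35% = $3,500
  $23,000 × 39% = $8,970
  → $18,820
  Less energy credit $7,000 → $11,820

$2,400 ≤ $11,820, so no add-on is due.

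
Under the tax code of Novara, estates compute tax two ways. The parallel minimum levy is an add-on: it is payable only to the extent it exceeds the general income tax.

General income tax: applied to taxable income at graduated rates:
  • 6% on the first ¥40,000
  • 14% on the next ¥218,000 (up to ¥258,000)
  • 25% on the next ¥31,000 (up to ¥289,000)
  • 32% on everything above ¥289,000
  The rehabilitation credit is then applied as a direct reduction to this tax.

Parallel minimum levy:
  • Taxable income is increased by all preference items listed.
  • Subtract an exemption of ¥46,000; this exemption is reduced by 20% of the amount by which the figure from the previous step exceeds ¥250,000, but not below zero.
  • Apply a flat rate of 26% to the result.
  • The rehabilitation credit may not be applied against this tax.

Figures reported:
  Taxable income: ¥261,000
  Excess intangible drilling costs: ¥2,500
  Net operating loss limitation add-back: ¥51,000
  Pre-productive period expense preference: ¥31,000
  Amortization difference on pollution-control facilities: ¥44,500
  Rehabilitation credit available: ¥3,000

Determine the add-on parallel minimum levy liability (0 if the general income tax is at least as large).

¥66,050

General income tax:
  ¥40,000 × 6% = ¥2,400
  ¥218,000 × 14% = ¥30,520
  ¥3,000 × 25% = ¥750
  → ¥33,670
  Less rehabilitation credit ¥3,000 → ¥30,670

Parallel minimum levy:
  Adjusted income: ¥261,000 + ¥2,500 + ¥51,000 + ¥31,000 + ¥44,500 = ¥390,000
  Exemption: ¥46,000 − 20% × (¥390,000 − ¥250,000) = ¥46,000 − ¥28,000 = ¥18,000
  Base: ¥390,000 − ¥18,000 = ¥372,000
  ¥372,000 × 26% = ¥96,720

Excess of parallel minimum levy over general income tax: ¥96,720 − ¥30,670 = ¥66,050.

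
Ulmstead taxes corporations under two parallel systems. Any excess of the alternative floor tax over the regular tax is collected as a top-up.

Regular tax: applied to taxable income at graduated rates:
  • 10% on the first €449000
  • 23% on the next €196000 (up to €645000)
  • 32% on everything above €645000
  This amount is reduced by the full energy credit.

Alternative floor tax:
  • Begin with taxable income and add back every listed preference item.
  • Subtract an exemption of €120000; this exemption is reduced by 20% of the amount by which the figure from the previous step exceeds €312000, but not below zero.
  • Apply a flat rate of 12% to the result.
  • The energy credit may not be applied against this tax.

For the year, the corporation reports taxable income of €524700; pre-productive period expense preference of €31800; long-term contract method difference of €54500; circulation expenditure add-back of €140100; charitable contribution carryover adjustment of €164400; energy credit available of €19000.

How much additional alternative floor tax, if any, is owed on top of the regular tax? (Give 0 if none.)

Regular tax:
  €449000 × 10% = €44900
  €75700 × 23% = €17411
  → €62311
  Less energy credit €19000 → €43311

Alternative floor tax:
  Adjusted income: €524700 + €31800 + €54500 + €140100 + €164400 = €915500
  Exemption: 20% × (€915500 − €312000) = €120700 ≥ €120000, so the exemption is fully phased out
  Base: €915500 − €0 = €915500
  €915500 × 12% = €109860

Excess of alternative floor tax over regular tax: €109860 − €43311 = €66549.

€66549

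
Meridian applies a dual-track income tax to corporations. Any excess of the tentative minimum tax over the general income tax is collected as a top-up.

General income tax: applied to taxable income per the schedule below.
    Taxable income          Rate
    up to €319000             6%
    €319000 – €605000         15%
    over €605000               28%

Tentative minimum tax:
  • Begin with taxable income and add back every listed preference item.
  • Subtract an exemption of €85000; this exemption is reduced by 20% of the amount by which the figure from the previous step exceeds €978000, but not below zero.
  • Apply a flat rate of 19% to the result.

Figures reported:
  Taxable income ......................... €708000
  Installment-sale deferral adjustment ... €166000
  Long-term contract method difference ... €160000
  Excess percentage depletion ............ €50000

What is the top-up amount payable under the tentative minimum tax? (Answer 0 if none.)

€102958

General income tax:
  €319000 × 6% = €19140
  €286000 × 15% = €42900
  €103000 × 28% = €28840
  → €90880

Tentative minimum tax:
  Adjusted income: €708000 + €166000 + €160000 + €50000 = €1084000
  Exemption: €85000 − 20% × (€1084000 − €978000) = €85000 − €21200 = €63800
  Base: €1084000 − €63800 = €1020200
  €1020200 × 19% = €193838

Excess of tentative minimum tax over general income tax: €193838 − €90880 = €102958.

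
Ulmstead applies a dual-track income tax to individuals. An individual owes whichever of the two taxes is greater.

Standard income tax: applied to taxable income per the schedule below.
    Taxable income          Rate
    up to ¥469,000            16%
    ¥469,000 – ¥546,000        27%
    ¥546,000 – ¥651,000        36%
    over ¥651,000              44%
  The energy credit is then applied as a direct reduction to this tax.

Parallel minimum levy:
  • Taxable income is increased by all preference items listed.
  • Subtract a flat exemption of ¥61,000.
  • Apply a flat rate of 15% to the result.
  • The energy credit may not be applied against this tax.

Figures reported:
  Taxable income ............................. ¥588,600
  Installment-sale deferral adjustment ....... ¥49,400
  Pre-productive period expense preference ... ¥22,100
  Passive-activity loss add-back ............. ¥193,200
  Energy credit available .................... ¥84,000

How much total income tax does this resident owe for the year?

Parallel minimum levy:
  Adjusted income: ¥588,600 + ¥49,400 + ¥22,100 + ¥193,200 = ¥853,300
  Less exemption ¥61,000 → base ¥792,300
  ¥792,300 × 15% = ¥118,845

Standard income tax:
  ¥469,000 × 16% = ¥75,040
  ¥77,000 × 27% = ¥20,790
  ¥42,600 × 36% = ¥15,336
  → ¥111,166
  Less energy credit ¥84,000 → ¥27,166

¥118,845 > ¥27,166, so the parallel minimum levy is the binding amount.

¥118,845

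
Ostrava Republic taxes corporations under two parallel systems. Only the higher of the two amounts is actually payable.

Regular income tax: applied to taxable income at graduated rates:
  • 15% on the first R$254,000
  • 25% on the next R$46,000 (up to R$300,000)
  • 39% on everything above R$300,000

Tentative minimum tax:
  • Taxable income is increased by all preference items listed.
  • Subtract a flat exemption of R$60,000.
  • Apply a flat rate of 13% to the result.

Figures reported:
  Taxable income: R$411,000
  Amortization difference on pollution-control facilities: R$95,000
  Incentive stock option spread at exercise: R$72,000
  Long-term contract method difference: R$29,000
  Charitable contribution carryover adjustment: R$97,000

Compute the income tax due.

R$92,890

Tentative minimum tax:
  Adjusted income: R$411,000 + R$95,000 + R$72,000 + R$29,000 + R$97,000 = R$704,000
  Less exemption R$60,000 → base R$644,000
  R$644,000 × 13% = R$83,720

Regular income tax:
  R$254,000 × 15% = R$38,100
  R$46,000 × 25% = R$11,500
  R$111,000 × 39% = R$43,290
  → R$92,890

R$92,890 > R$83,720, so the regular income tax governs.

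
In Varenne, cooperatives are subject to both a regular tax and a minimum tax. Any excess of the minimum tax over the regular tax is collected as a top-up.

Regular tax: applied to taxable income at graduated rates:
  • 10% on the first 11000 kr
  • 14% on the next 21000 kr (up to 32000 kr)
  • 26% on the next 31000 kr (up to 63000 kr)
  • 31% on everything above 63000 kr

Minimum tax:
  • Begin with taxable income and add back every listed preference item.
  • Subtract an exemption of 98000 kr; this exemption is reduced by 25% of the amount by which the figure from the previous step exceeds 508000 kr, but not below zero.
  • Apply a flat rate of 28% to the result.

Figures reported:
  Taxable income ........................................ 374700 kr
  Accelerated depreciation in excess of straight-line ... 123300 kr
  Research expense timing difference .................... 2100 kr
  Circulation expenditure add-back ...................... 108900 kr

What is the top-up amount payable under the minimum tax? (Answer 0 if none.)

41423 kr

Regular tax:
  11000 kr × 10% = 1100 kr
  21000 kr × 14% = 2940 kr
  31000 kr × 26% = 8060 kr
  311700 kr × 31% = 96627 kr
  → 108727 kr

Minimum tax:
  Adjusted income: 374700 kr + 123300 kr + 2100 kr + 108900 kr = 609000 kr
  Exemption: 98000 kr − 25% × (609000 kr − 508000 kr) = 98000 kr − 25250 kr = 72750 kr
  Base: 609000 kr − 72750 kr = 536250 kr
  536250 kr × 28% = 150150 kr

Excess of minimum tax over regular tax: 150150 kr − 108727 kr = 41423 kr.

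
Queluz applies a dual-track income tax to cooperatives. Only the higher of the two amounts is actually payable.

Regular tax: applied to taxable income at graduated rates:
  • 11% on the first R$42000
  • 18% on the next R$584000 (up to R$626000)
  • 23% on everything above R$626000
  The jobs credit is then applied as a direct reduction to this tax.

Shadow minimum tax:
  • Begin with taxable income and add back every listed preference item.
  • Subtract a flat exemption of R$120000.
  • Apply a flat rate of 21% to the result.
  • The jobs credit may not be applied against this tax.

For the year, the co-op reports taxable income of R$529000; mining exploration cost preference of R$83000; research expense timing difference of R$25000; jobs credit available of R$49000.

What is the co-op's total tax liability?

R$108570

Shadow minimum tax:
  Adjusted income: R$529000 + R$83000 + R$25000 = R$637000
  Less exemption R$120000 → base R$517000
  R$517000 × 21% = R$108570

Regular tax:
  R$42000 × 11% = R$4620
  R$487000 × 18% = R$87660
  → R$92280
  Less jobs credit R$49000 → R$43280

R$108570 > R$43280, so the shadow minimum tax is the binding amount.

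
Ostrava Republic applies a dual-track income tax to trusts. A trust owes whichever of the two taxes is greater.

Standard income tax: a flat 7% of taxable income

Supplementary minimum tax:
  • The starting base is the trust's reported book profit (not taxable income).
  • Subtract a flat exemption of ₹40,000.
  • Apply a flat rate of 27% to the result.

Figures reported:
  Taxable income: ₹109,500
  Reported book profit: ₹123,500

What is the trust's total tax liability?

₹22,545

Supplementary minimum tax:
  Base (reported book profit): ₹123,500
  Less exemption ₹40,000 → base ₹83,500
  ₹83,500 × 27% = ₹22,545

Standard income tax:
  ₹109,500 × 7% = ₹7,665

₹22,545 > ₹7,665, so the supplementary minimum tax is the binding amount.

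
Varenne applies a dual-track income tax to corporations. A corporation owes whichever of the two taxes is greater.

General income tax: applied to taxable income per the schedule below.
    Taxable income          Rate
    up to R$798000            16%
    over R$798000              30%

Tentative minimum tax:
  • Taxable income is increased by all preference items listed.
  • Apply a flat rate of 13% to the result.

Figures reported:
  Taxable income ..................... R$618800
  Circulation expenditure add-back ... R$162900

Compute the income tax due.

R$101621

General income tax:
  R$618800 × 16% = R$99008

Tentative minimum tax:
  Adjusted income: R$618800 + R$162900 = R$781700
  R$781700 × 13% = R$101621

R$101621 > R$99008, so the tentative minimum tax is the binding amount.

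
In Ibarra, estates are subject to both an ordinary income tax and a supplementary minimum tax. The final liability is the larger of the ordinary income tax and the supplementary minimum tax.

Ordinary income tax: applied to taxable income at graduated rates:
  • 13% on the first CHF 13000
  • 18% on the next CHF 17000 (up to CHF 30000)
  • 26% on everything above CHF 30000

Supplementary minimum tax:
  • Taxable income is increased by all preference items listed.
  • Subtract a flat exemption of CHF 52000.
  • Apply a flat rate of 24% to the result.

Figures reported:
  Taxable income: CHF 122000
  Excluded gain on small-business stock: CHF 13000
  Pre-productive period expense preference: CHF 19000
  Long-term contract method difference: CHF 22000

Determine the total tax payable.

CHF 29760

Supplementary minimum tax:
  Adjusted income: CHF 122000 + CHF 13000 + CHF 19000 + CHF 22000 = CHF 176000
  Less exemption CHF 52000 → base CHF 124000
  CHF 124000 × 24% = CHF 29760

Ordinary income tax:
  CHF 13000 × 13% = CHF 1690
  CHF 17000 × 18% = CHF 3060
  CHF 92000 × 26% = CHF 23920
  → CHF 28670

CHF 29760 > CHF 28670, so the supplementary minimum tax is the binding amount.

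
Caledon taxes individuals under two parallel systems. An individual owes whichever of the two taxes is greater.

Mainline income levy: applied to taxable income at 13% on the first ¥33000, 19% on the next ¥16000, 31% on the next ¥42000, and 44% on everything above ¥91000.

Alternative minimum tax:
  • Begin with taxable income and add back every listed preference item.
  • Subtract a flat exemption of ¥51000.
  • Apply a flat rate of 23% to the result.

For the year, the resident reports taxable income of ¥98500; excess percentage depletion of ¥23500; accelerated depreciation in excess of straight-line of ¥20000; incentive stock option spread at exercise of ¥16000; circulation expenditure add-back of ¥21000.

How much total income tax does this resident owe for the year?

Alternative minimum tax:
  Adjusted income: ¥98500 + ¥23500 + ¥20000 + ¥16000 + ¥21000 = ¥179000
  Less exemption ¥51000 → base ¥128000
  ¥128000 × 23% = ¥29440

Mainline income levy:
  ¥33000 × 13% = ¥4290
  ¥16000 × 19% = ¥3040
  ¥42000 × 31% = ¥13020
  ¥7500 × 44% = ¥3300
  → ¥23650

¥29440 > ¥23650, so the alternative minimum tax is the binding amount.

¥29440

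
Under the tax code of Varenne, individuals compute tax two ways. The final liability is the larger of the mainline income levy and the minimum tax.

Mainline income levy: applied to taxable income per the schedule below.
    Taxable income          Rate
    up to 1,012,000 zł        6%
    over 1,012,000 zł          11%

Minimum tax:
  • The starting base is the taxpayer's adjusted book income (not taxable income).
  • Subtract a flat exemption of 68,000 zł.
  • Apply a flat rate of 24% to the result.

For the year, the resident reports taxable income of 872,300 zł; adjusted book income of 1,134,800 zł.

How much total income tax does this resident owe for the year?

256,032 zł

Minimum tax:
  Base (adjusted book income): 1,134,800 zł
  Less exemption 68,000 zł → base 1,066,800 zł
  1,066,800 zł × 24% = 256,032 zł

Mainline income levy:
  872,300 zł × 6% = 52,338 zł

256,032 zł > 52,338 zł, so the minimum tax is the binding amount.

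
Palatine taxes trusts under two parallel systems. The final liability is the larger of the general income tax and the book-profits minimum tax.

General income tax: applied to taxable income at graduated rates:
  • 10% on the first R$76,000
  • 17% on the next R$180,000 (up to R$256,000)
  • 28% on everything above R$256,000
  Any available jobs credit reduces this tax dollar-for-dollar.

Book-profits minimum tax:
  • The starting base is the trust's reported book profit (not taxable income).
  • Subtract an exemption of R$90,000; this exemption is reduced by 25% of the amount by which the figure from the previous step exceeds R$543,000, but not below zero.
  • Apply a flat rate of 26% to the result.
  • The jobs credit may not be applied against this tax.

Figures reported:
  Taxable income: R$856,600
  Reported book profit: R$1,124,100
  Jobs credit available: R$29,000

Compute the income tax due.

Book-profits minimum tax:
  Base (reported book profit): R$1,124,100
  Exemption: 25% × (R$1,124,100 − R$543,000) = R$145,275 ≥ R$90,000, so the exemption is fully phased out
  Base: R$1,124,100 − R$0 = R$1,124,100
  R$1,124,100 × 26% = R$292,266

General income tax:
  R$76,000 × 10% = R$7,600
  R$180,000 × 17% = R$30,600
  R$600,600 × 28% = R$168,168
  → R$206,368
  Less jobs credit R$29,000 → R$177,368

R$292,266 > R$177,368, so the book-profits minimum tax is the binding amount.

R$292,266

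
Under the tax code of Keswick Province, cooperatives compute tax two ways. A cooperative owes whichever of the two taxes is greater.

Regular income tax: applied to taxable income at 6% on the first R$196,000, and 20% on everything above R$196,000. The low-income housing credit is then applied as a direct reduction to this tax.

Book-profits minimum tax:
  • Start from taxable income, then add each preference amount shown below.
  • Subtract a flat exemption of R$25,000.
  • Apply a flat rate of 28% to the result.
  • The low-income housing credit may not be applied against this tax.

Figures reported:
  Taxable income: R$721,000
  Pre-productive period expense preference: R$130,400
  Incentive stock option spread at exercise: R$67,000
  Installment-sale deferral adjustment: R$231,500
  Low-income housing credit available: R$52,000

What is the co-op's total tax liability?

Regular income tax:
  R$196,000 × 6% = R$11,760
  R$525,000 × 20% = R$105,000
  → R$116,760
  Less low-income housing credit R$52,000 → R$64,760

Book-profits minimum tax:
  Adjusted income: R$721,000 + R$130,400 + R$67,000 + R$231,500 = R$1,149,900
  Less exemption R$25,000 → base R$1,124,900
  R$1,124,900 × 28% = R$314,972

R$314,972 > R$64,760, so the book-profits minimum tax is the binding amount.

R$314,972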